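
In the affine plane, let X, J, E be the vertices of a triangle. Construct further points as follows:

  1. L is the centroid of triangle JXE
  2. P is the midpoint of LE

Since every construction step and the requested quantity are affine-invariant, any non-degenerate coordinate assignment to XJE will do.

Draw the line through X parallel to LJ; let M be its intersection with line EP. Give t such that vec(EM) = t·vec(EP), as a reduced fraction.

Set X = (0, 0), J = (1, 0), E = (0, 1); any affine frame gives the same invariant.
1. L is the centroid of triangle JXE ⇒ L = (1/3, 1/3)
2. P is the midpoint of LE ⇒ P = (1/6, 2/3)
through X parallel to LJ: direction (2/3, -1/3); meets EP at M = (2/3, -1/3)
M = E + t·(P−E) with t = 4

t = 4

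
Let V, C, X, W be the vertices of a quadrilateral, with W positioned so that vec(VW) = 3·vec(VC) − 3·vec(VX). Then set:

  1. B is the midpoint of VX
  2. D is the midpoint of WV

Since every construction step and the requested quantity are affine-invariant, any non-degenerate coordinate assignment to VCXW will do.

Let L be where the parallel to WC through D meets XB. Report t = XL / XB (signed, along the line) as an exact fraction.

t = 1/2

Assign V = (0, 0), C = (1, 0), X = (0, 1), W = (3, -3) — the answer is frame-independent, so this choice is without loss of generality.
1. B is the midpoint of VX ⇒ B = (0, 1/2)
2. D is the midpoint of WV ⇒ D = (3/2, -3/2)
through D parallel to WC: direction (-2, 3); meets XB at L = (0, 3/4)
L = X + t·(B−X) with t = 1/2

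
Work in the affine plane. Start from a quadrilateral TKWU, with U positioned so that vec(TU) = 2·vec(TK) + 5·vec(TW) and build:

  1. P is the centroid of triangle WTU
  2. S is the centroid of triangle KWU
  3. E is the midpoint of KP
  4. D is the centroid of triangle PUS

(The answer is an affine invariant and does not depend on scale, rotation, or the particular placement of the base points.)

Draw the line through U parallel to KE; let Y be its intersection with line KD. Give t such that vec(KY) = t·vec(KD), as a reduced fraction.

t = 33/13

Choose coordinates T = (0, 0), K = (1, 0), W = (0, 1), U = (2, 5).
1. P is the centroid of triangle WTU ⇒ P = (2/3, 2)
2. S is the centroid of triangle KWU ⇒ S = (1, 2)
3. E is the midpoint of KP ⇒ E = (5/6, 1)
4. D is the centroid of triangle PUS ⇒ D = (11/9, 3)
through U parallel to KE: direction (-1/6, 1); meets KD at Y = (61/39, 99/13)
Y = K + t·(D−K) with t = 33/13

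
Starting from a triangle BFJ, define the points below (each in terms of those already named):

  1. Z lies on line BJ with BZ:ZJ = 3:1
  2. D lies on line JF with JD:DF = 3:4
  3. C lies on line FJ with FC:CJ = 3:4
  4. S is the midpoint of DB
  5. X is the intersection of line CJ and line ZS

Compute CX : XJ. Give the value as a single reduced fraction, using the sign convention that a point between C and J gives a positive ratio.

Assign B = (0, 0), F = (1, 0), J = (0, 1) — the answer is frame-independent, so this choice is without loss of generality.
1. Z lies on line BJ with BZ:ZJ = 3:1 ⇒ Z = (0, 3/4)
2. D lies on line JF with JD:DF = 3:4 ⇒ D = (3/7, 4/7)
3. C lies on line FJ with FC:CJ = 3:4 ⇒ C = (4/7, 3/7)
4. S is the midpoint of DB ⇒ S = (3/14, 2/7)
5. X is the intersection of line CJ and line ZS ⇒ X = (-3/14, 17/14)
X = C + t·(J−C) with t = 11/8, so CX:XJ = t:(1−t) = 11/8:-3/8

CX:XJ = -11/3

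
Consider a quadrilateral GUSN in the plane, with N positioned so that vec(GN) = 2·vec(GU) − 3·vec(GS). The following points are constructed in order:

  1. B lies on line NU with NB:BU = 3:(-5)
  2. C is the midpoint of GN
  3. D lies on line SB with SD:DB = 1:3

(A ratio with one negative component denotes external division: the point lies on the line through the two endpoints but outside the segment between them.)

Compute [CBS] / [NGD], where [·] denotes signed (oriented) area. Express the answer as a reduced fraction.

Choose coordinates G = (0, 0), U = (1, 0), S = (0, 1), N = (2, -3).
1. B lies on line NU with NB:BU = 3:(-5) ⇒ B = (7/2, -15/2)
2. C is the midpoint of GN ⇒ C = (1, -3/2)
3. D lies on line SB with SD:DB = 1:3 ⇒ D = (7/8, -9/8)
2·[CBS] = 1/4, 2·[NGD] = -3/8
[CBS]:[NGD] = 1/4:-3/8 = -2/3

[CBS]:[NGD] = -2/3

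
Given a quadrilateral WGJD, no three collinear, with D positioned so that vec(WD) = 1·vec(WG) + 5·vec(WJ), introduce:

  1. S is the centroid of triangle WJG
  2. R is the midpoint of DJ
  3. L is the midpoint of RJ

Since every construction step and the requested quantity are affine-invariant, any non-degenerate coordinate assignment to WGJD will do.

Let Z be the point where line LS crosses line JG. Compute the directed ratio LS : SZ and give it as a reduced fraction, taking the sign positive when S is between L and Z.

LS:SZ = -19/4

Work in coordinates with W = (0, 0), G = (1, 0), J = (0, 1), D = (1, 5).
1. S is the centroid of triangle WJG ⇒ S = (1/3, 1/3)
2. R is the midpoint of DJ ⇒ R = (1/2, 3)
3. L is the midpoint of RJ ⇒ L = (1/4, 2)
line LS meets JG at Z = (6/19, 13/19)
S = L + t·(Z−L) with t = 19/15, so LS:SZ = 19/15:-4/15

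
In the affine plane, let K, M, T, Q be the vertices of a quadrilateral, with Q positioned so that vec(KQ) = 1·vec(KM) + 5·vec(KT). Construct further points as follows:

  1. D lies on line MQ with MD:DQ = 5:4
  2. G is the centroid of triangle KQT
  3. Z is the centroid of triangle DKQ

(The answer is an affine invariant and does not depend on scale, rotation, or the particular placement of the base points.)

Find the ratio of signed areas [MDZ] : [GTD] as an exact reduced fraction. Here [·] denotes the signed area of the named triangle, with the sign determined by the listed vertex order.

Set K = (0, 0), M = (1, 0), T = (0, 1), Q = (1, 5); any affine frame gives the same invariant.
1. D lies on line MQ with MD:DQ = 5:4 ⇒ D = (1, 25/9)
2. G is the centroid of triangle KQT ⇒ G = (1/3, 2)
3. Z is the centroid of triangle DKQ ⇒ Z = (2/3, 70/27)
2·[MDZ] = 25/27, 2·[GTD] = 11/27
[MDZ]:[GTD] = 25/27:11/27 = 25/11

[MDZ]:[GTD] = 25/11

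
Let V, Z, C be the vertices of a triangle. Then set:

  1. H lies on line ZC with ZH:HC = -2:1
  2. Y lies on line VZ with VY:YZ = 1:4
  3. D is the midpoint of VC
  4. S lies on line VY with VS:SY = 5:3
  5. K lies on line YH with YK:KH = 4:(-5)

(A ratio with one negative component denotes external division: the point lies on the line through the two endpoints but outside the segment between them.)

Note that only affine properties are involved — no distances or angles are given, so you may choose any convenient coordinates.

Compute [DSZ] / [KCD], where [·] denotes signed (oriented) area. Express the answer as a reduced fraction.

[DSZ]:[KCD] = 7/40

Assign V = (0, 0), Z = (1, 0), C = (0, 1) — the answer is frame-independent, so this choice is without loss of generality.
1. H lies on line ZC with ZH:HC = -2:1 ⇒ H = (-1, 2)
2. Y lies on line VZ with VY:YZ = 1:4 ⇒ Y = (1/5, 0)
3. D is the midpoint of VC ⇒ D = (0, 1/2)
4. S lies on line VY with VS:SY = 5:3 ⇒ S = (1/8, 0)
5. K lies on line YH with YK:KH = 4:(-5) ⇒ K = (5, -8)
2·[DSZ] = 7/16, 2·[KCD] = 5/2
[DSZ]:[KCD] = 7/16:5/2 = 7/40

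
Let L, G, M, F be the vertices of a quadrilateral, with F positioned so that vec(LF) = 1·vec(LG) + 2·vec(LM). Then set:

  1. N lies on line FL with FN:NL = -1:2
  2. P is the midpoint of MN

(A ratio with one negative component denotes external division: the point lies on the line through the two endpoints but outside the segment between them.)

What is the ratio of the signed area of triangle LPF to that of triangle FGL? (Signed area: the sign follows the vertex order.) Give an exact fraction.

Choose coordinates L = (0, 0), G = (1, 0), M = (0, 1), F = (1, 2).
1. N lies on line FL with FN:NL = -1:2 ⇒ N = (2, 4)
2. P is the midpoint of MN ⇒ P = (1, 5/2)
2·[LPF] = -1/2, 2·[FGL] = -2
[LPF]:[FGL] = -1/2:-2 = 1/4

[LPF]:[FGL] = 1/4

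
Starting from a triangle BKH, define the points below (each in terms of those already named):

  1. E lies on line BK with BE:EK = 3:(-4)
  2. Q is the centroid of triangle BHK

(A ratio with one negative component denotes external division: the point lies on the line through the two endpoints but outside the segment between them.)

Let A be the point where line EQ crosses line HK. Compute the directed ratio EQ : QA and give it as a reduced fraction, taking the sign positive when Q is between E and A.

EQ:QA = 11

Assign B = (0, 0), K = (1, 0), H = (0, 1) — the answer is frame-independent, so this choice is without loss of generality.
1. E lies on line BK with BE:EK = 3:(-4) ⇒ E = (-3, 0)
2. Q is the centroid of triangle BHK ⇒ Q = (1/3, 1/3)
line EQ meets HK at A = (7/11, 4/11)
Q = E + t·(A−E) with t = 11/12, so EQ:QA = 11/12:1/12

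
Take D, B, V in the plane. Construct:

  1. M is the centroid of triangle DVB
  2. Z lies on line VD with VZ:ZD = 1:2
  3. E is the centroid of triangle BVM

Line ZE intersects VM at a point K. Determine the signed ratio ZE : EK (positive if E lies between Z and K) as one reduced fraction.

ZE:EK = -2

Assign D = (0, 0), B = (1, 0), V = (0, 1) — the answer is frame-independent, so this choice is without loss of generality.
1. M is the centroid of triangle DVB ⇒ M = (1/3, 1/3)
2. Z lies on line VD with VZ:ZD = 1:2 ⇒ Z = (0, 2/3)
3. E is the centroid of triangle BVM ⇒ E = (4/9, 4/9)
line ZE meets VM at K = (2/9, 5/9)
E = Z + t·(K−Z) with t = 2, so ZE:EK = 2:-1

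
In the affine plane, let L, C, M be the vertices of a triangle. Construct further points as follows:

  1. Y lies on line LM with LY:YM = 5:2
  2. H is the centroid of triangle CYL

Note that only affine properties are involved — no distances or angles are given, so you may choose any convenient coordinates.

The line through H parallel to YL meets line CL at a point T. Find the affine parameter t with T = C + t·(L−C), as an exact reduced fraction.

Set L = (0, 0), C = (1, 0), M = (0, 1); any affine frame gives the same invariant.
1. Y lies on line LM with LY:YM = 5:2 ⇒ Y = (0, 5/7)
2. H is the centroid of triangle CYL ⇒ H = (1/3, 5/21)
through H parallel to YL: direction (0, -5/7); meets CL at T = (1/3, 0)
T = C + t·(L−C) with t = 2/3

t = 2/3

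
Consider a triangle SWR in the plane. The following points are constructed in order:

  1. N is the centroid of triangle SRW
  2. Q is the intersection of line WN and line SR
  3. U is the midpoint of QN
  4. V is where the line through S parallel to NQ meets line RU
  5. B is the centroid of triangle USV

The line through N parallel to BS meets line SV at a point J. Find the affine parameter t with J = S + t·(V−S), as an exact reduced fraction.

t = -1/2

Set S = (0, 0), W = (1, 0), R = (0, 1); any affine frame gives the same invariant.
1. N is the centroid of triangle SRW ⇒ N = (1/3, 1/3)
2. Q is the intersection of line WN and line SR ⇒ Q = (0, 1/2)
3. U is the midpoint of QN ⇒ U = (1/6, 5/12)
4. V is where the line through S parallel to NQ meets line RU ⇒ V = (1/3, -1/6)
5. B is the centroid of triangle USV ⇒ B = (1/6, 1/12)
through N parallel to BS: direction (-1/6, -1/12); meets SV at J = (-1/6, 1/12)
J = S + t·(V−S) with t = -1/2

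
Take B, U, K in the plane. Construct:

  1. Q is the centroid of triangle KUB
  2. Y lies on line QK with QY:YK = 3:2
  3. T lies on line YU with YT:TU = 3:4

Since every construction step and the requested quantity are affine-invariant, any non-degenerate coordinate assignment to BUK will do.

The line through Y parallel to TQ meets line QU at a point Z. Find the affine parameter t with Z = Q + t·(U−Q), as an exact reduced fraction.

t = -3/4

Work in coordinates with B = (0, 0), U = (1, 0), K = (0, 1).
1. Q is the centroid of triangle KUB ⇒ Q = (1/3, 1/3)
2. Y lies on line QK with QY:YK = 3:2 ⇒ Y = (2/15, 11/15)
3. T lies on line YU with YT:TU = 3:4 ⇒ T = (53/105, 44/105)
through Y parallel to TQ: direction (-6/35, -3/35); meets QU at Z = (-1/6, 7/12)
Z = Q + t·(U−Q) with t = -3/4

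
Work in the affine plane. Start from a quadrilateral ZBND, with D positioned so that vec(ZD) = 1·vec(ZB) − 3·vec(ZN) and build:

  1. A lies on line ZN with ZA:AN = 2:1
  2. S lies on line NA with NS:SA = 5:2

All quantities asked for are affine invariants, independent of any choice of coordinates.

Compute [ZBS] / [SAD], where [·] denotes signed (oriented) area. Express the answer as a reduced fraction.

Work in coordinates with Z = (0, 0), B = (1, 0), N = (0, 1), D = (1, -3).
1. A lies on line ZN with ZA:AN = 2:1 ⇒ A = (0, 2/3)
2. S lies on line NA with NS:SA = 5:2 ⇒ S = (0, 16/21)
2·[ZBS] = 16/21, 2·[SAD] = 2/21
[ZBS]:[SAD] = 16/21:2/21 = 8

[ZBS]:[SAD] = 8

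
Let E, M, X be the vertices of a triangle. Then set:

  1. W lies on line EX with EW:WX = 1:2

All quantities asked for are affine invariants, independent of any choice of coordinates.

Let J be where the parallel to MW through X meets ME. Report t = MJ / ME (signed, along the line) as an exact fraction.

Assign E = (0, 0), M = (1, 0), X = (0, 1) — the answer is frame-independent, so this choice is without loss of generality.
1. W lies on line EX with EW:WX = 1:2 ⇒ W = (0, 1/3)
through X parallel to MW: direction (-1, 1/3); meets ME at J = (3, 0)
J = M + t·(E−M) with t = -2

t = -2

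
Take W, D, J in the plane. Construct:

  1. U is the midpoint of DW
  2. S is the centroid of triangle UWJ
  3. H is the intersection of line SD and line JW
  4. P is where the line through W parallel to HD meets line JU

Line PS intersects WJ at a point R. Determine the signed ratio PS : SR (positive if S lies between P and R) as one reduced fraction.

PS:SR = 11/4

Choose coordinates W = (0, 0), D = (1, 0), J = (0, 1).
1. U is the midpoint of DW ⇒ U = (1/2, 0)
2. S is the centroid of triangle UWJ ⇒ S = (1/6, 1/3)
3. H is the intersection of line SD and line JW ⇒ H = (0, 2/5)
4. P is where the line through W parallel to HD meets line JU ⇒ P = (5/8, -1/4)
line PS meets WJ at R = (0, 6/11)
S = P + t·(R−P) with t = 11/15, so PS:SR = 11/15:4/15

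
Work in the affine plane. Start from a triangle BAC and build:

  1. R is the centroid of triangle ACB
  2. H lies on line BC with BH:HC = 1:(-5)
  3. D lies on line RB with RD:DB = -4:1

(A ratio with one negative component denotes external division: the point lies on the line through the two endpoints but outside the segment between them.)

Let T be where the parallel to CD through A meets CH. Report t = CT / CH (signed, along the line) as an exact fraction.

t = 44/5

Choose coordinates B = (0, 0), A = (1, 0), C = (0, 1).
1. R is the centroid of triangle ACB ⇒ R = (1/3, 1/3)
2. H lies on line BC with BH:HC = 1:(-5) ⇒ H = (0, -1/4)
3. D lies on line RB with RD:DB = -4:1 ⇒ D = (-1/9, -1/9)
through A parallel to CD: direction (-1/9, -10/9); meets CH at T = (0, -10)
T = C + t·(H−C) with t = 44/5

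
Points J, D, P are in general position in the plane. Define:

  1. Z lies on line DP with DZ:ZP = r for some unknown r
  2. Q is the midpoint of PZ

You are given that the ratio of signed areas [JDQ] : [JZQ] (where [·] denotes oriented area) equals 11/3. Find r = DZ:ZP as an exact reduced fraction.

Choose coordinates J = (0, 0), D = (1, 0), P = (0, 1).
1. With DZ:ZP = r, write λ = r/(r+1) so Z = D + λ·(P−D); Z is affine-linear in λ
2. Q is the midpoint of PZ ⇒ Q is an affine combination of earlier points and hence also affine-linear in λ
Every point depending on Z is an affine combination of Z and λ-independent points, so each such coordinate is linear in λ; the λ² term in each signed area is a multiple of (P−D)×(P−D) = 0, so 2·[JDQ] and 2·[JZQ] are each linear in λ. Evaluating at λ=0 and λ=1:
  2·[JDQ] = 1/2·λ + 1/2,   2·[JZQ] = -1/2·λ + 1/2
So [JDQ]:[JZQ] = (1/2·λ + 1/2) / (-1/2·λ + 1/2). Setting this equal to 11/3:
  1/2·λ + 1/2 = 11/3·(-1/2·λ + 1/2)  ⇒  λ = 4/7
Then r = λ/(1−λ) = (4/7)/(3/7) = 4/3. Check: with r = 4/3, Z = (3/7, 4/7) and [JDQ]:[JZQ] = 11/3 as required.

r = 4/3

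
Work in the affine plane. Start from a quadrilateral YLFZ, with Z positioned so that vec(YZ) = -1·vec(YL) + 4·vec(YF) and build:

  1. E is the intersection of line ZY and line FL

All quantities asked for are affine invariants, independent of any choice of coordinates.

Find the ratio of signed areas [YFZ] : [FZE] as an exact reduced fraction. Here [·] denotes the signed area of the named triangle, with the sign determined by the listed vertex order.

[YFZ]:[FZE] = 3/2

Set Y = (0, 0), L = (1, 0), F = (0, 1), Z = (-1, 4); any affine frame gives the same invariant.
1. E is the intersection of line ZY and line FL ⇒ E = (-1/3, 4/3)
2·[YFZ] = 1, 2·[FZE] = 2/3
[YFZ]:[FZE] = 1:2/3 = 3/2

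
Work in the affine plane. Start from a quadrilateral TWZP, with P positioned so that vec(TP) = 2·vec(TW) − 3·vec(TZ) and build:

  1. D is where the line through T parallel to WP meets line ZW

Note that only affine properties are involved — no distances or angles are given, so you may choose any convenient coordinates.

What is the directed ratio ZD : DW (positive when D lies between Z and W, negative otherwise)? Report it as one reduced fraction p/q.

ZD:DW = -1/3

Assign T = (0, 0), W = (1, 0), Z = (0, 1), P = (2, -3) — the answer is frame-independent, so this choice is without loss of generality.
1. D is where the line through T parallel to WP meets line ZW ⇒ D = (-1/2, 3/2)
D = Z + t·(W−Z) with t = -1/2, so ZD:DW = t:(1−t) = -1/2:3/2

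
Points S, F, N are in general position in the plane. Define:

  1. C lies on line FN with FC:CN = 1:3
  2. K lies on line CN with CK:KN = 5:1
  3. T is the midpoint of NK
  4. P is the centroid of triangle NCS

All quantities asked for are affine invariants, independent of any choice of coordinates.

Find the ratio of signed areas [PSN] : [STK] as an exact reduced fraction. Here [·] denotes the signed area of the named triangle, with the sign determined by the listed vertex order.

[PSN]:[STK] = 4

Set S = (0, 0), F = (1, 0), N = (0, 1); any affine frame gives the same invariant.
1. C lies on line FN with FC:CN = 1:3 ⇒ C = (3/4, 1/4)
2. K lies on line CN with CK:KN = 5:1 ⇒ K = (1/8, 7/8)
3. T is the midpoint of NK ⇒ T = (1/16, 15/16)
4. P is the centroid of triangle NCS ⇒ P = (1/4, 5/12)
2·[PSN] = -1/4, 2·[STK] = -1/16
[PSN]:[STK] = -1/4:-1/16 = 4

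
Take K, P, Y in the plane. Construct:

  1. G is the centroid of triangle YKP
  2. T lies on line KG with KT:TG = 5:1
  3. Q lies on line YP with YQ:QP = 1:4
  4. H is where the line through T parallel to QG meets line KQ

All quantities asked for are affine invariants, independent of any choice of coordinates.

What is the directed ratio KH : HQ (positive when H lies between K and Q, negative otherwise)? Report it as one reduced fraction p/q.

KH:HQ = 5

Work in coordinates with K = (0, 0), P = (1, 0), Y = (0, 1).
1. G is the centroid of triangle YKP ⇒ G = (1/3, 1/3)
2. T lies on line KG with KT:TG = 5:1 ⇒ T = (5/18, 5/18)
3. Q lies on line YP with YQ:QP = 1:4 ⇒ Q = (1/5, 4/5)
4. H is where the line through T parallel to QG meets line KQ ⇒ H = (1/6, 2/3)
H = K + t·(Q−K) with t = 5/6, so KH:HQ = t:(1−t) = 5/6:1/6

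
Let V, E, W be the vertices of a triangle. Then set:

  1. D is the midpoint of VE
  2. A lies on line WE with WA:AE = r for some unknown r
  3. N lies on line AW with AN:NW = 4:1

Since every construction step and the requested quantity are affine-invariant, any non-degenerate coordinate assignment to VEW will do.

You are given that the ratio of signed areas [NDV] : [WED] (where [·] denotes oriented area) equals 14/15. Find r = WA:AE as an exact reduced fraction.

Assign V = (0, 0), E = (1, 0), W = (0, 1) — the answer is frame-independent, so this choice is without loss of generality.
1. D is the midpoint of VE ⇒ D = (1/2, 0)
2. With WA:AE = r, write λ = r/(r+1) so A = W + λ·(E−W); A is affine-linear in λ
3. N lies on line AW with AN:NW = 4:1 ⇒ N is an affine combination of earlier points and hence also affine-linear in λ
Every point depending on A is an affine combination of A and λ-independent points, so each such coordinate is linear in λ; the λ² term in each signed area is a multiple of (E−W)×(E−W) = 0, so 2·[NDV] and 2·[WED] are each linear in λ. Evaluating at λ=0 and λ=1:
  2·[NDV] = 1/10·λ − 1/2,   2·[WED] = -1/2
So [NDV]:[WED] = (1/10·λ − 1/2) / (-1/2). Setting this equal to 14/15:
  1/10·λ − 1/2 = 14/15·(-1/2)  ⇒  λ = 1/3
Then r = λ/(1−λ) = (1/3)/(2/3) = 1/2. Check: with r = 1/2, A = (1/3, 2/3) and [NDV]:[WED] = 14/15 as required.

r = 1/2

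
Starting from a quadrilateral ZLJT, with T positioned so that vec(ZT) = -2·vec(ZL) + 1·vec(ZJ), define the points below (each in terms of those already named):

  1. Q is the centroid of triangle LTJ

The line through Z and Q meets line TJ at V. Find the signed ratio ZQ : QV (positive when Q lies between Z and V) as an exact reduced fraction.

ZQ:QV = 2

Set Z = (0, 0), L = (1, 0), J = (0, 1), T = (-2, 1); any affine frame gives the same invariant.
1. Q is the centroid of triangle LTJ ⇒ Q = (-1/3, 2/3)
line ZQ meets TJ at V = (-1/2, 1)
Q = Z + t·(V−Z) with t = 2/3, so ZQ:QV = 2/3:1/3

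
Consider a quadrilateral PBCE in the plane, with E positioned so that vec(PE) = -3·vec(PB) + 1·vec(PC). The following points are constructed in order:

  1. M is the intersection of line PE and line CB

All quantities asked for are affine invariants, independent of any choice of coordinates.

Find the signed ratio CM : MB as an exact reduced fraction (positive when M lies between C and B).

Assign P = (0, 0), B = (1, 0), C = (0, 1), E = (-3, 1) — the answer is frame-independent, so this choice is without loss of generality.
1. M is the intersection of line PE and line CB ⇒ M = (3/2, -1/2)
M = C + t·(B−C) with t = 3/2, so CM:MB = t:(1−t) = 3/2:-1/2

CM:MB = -3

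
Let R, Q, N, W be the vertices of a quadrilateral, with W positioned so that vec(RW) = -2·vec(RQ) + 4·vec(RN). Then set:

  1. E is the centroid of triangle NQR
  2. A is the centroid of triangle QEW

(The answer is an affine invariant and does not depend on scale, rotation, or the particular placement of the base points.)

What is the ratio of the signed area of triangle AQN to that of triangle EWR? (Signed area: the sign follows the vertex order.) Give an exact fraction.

[AQN]:[EWR] = -1/9

Work in coordinates with R = (0, 0), Q = (1, 0), N = (0, 1), W = (-2, 4).
1. E is the centroid of triangle NQR ⇒ E = (1/3, 1/3)
2. A is the centroid of triangle QEW ⇒ A = (-2/9, 13/9)
2·[AQN] = -2/9, 2·[EWR] = 2
[AQN]:[EWR] = -2/9:2 = -1/9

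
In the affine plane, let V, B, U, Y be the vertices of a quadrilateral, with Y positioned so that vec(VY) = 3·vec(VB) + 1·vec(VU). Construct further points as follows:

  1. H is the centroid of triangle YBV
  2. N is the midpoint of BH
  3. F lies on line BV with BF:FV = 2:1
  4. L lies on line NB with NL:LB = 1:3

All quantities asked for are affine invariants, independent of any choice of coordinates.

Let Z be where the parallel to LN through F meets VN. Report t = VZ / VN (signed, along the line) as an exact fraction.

t = 1/3

Work in coordinates with V = (0, 0), B = (1, 0), U = (0, 1), Y = (3, 1).
1. H is the centroid of triangle YBV ⇒ H = (4/3, 1/3)
2. N is the midpoint of BH ⇒ N = (7/6, 1/6)
3. F lies on line BV with BF:FV = 2:1 ⇒ F = (1/3, 0)
4. L lies on line NB with NL:LB = 1:3 ⇒ L = (9/8, 1/8)
through F parallel to LN: direction (1/24, 1/24); meets VN at Z = (7/18, 1/18)
Z = V + t·(N−V) with t = 1/3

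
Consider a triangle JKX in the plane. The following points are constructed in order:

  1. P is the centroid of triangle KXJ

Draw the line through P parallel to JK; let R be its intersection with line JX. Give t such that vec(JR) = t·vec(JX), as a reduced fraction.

Choose coordinates J = (0, 0), K = (1, 0), X = (0, 1).
1. P is the centroid of triangle KXJ ⇒ P = (1/3, 1/3)
through P parallel to JK: direction (1, 0); meets JX at R = (0, 1/3)
R = J + t·(X−J) with t = 1/3

t = 1/3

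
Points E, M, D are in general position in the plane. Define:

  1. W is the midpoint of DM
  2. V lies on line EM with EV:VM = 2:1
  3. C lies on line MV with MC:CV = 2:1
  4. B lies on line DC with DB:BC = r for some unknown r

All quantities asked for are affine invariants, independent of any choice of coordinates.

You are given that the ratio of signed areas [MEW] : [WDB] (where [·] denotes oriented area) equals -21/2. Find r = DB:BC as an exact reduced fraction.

r = 3/4

Choose coordinates E = (0, 0), M = (1, 0), D = (0, 1).
1. W is the midpoint of DM ⇒ W = (1/2, 1/2)
2. V lies on line EM with EV:VM = 2:1 ⇒ V = (2/3, 0)
3. C lies on line MV with MC:CV = 2:1 ⇒ C = (7/9, 0)
4. With DB:BC = r, write λ = r/(r+1) so B = D + λ·(C−D); B is affine-linear in λ
Every point depending on B is an affine combination of B and λ-independent points, so each such coordinate is linear in λ; the λ² term in each signed area is a multiple of (C−D)×(C−D) = 0, so 2·[MEW] and 2·[WDB] are each linear in λ. Evaluating at λ=0 and λ=1:
  2·[MEW] = -1/2,   2·[WDB] = 1/9·λ
So [MEW]:[WDB] = (-1/2) / (1/9·λ). Setting this equal to -21/2:
  -1/2 = -21/2·(1/9·λ)  ⇒  λ = 3/7
Then r = λ/(1−λ) = (3/7)/(4/7) = 3/4. Check: with r = 3/4, B = (1/3, 4/7) and [MEW]:[WDB] = -21/2 as required.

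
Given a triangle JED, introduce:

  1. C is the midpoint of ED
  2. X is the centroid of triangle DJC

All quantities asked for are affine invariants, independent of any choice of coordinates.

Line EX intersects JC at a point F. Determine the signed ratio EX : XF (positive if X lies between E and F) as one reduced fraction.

Work in coordinates with J = (0, 0), E = (1, 0), D = (0, 1).
1. C is the midpoint of ED ⇒ C = (1/2, 1/2)
2. X is the centroid of triangle DJC ⇒ X = (1/6, 1/2)
line EX meets JC at F = (3/8, 3/8)
X = E + t·(F−E) with t = 4/3, so EX:XF = 4/3:-1/3

EX:XF = -4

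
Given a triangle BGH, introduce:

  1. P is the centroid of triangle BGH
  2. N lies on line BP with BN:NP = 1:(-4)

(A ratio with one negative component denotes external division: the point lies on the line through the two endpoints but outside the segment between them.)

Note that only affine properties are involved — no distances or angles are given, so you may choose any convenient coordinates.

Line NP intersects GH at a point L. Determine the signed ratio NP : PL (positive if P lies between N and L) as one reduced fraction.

NP:PL = 8/3

Set B = (0, 0), G = (1, 0), H = (0, 1); any affine frame gives the same invariant.
1. P is the centroid of triangle BGH ⇒ P = (1/3, 1/3)
2. N lies on line BP with BN:NP = 1:(-4) ⇒ N = (-1/9, -1/9)
line NP meets GH at L = (1/2, 1/2)
P = N + t·(L−N) with t = 8/11, so NP:PL = 8/11:3/11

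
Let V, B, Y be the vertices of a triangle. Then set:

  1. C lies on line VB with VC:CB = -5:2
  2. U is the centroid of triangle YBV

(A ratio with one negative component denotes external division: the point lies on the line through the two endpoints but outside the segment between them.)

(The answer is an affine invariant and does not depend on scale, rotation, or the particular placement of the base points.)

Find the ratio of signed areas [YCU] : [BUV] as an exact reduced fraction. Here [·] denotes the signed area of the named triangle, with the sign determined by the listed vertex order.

Assign V = (0, 0), B = (1, 0), Y = (0, 1) — the answer is frame-independent, so this choice is without loss of generality.
1. C lies on line VB with VC:CB = -5:2 ⇒ C = (5/3, 0)
2. U is the centroid of triangle YBV ⇒ U = (1/3, 1/3)
2·[YCU] = -7/9, 2·[BUV] = 1/3
[YCU]:[BUV] = -7/9:1/3 = -7/3

[YCU]:[BUV] = -7/3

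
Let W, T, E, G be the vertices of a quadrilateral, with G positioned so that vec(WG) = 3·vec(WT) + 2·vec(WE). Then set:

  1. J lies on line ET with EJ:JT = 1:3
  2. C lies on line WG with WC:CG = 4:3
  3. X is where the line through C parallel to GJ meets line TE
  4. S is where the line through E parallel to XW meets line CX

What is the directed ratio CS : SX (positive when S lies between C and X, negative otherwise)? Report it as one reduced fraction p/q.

Work in coordinates with W = (0, 0), T = (1, 0), E = (0, 1), G = (3, 2).
1. J lies on line ET with EJ:JT = 1:3 ⇒ J = (1/4, 3/4)
2. C lies on line WG with WC:CG = 4:3 ⇒ C = (12/7, 8/7)
3. X is where the line through C parallel to GJ meets line TE ⇒ X = (7/16, 9/16)
4. S is where the line through E parallel to XW meets line CX ⇒ S = (-49/64, 1/64)
S = C + t·(X−C) with t = 101/52, so CS:SX = t:(1−t) = 101/52:-49/52

CS:SX = -101/49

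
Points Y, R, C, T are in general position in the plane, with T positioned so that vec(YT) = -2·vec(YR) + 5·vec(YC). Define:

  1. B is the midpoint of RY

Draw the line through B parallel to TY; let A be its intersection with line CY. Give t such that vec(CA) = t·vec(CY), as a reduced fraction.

Set Y = (0, 0), R = (1, 0), C = (0, 1), T = (-2, 5); any affine frame gives the same invariant.
1. B is the midpoint of RY ⇒ B = (1/2, 0)
through B parallel to TY: direction (2, -5); meets CY at A = (0, 5/4)
A = C + t·(Y−C) with t = -1/4

t = -1/4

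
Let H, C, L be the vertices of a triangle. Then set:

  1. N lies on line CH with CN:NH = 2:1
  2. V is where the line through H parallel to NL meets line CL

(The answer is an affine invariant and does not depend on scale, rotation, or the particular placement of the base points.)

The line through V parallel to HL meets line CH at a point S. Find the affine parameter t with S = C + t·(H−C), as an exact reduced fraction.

t = 3/2

Set H = (0, 0), C = (1, 0), L = (0, 1); any affine frame gives the same invariant.
1. N lies on line CH with CN:NH = 2:1 ⇒ N = (1/3, 0)
2. V is where the line through H parallel to NL meets line CL ⇒ V = (-1/2, 3/2)
through V parallel to HL: direction (0, 1); meets CH at S = (-1/2, 0)
S = C + t·(H−C) with t = 3/2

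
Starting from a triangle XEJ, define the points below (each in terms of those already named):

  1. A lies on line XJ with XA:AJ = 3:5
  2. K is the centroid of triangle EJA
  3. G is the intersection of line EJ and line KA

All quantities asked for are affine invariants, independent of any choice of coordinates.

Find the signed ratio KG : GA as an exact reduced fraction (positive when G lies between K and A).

KG:GA = -1/3

Choose coordinates X = (0, 0), E = (1, 0), J = (0, 1).
1. A lies on line XJ with XA:AJ = 3:5 ⇒ A = (0, 3/8)
2. K is the centroid of triangle EJA ⇒ K = (1/3, 11/24)
3. G is the intersection of line EJ and line KA ⇒ G = (1/2, 1/2)
G = K + t·(A−K) with t = -1/2, so KG:GA = t:(1−t) = -1/2:3/2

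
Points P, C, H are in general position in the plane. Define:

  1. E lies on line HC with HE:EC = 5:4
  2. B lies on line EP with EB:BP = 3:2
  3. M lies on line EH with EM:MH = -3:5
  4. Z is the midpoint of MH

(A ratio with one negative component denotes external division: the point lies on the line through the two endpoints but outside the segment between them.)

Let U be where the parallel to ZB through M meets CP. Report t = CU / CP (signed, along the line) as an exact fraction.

Choose coordinates P = (0, 0), C = (1, 0), H = (0, 1).
1. E lies on line HC with HE:EC = 5:4 ⇒ E = (5/9, 4/9)
2. B lies on line EP with EB:BP = 3:2 ⇒ B = (2/9, 8/45)
3. M lies on line EH with EM:MH = -3:5 ⇒ M = (25/18, -7/18)
4. Z is the midpoint of MH ⇒ Z = (25/36, 11/36)
through M parallel to ZB: direction (-17/36, -23/180); meets CP at U = (65/23, 0)
U = C + t·(P−C) with t = -42/23

t = -42/23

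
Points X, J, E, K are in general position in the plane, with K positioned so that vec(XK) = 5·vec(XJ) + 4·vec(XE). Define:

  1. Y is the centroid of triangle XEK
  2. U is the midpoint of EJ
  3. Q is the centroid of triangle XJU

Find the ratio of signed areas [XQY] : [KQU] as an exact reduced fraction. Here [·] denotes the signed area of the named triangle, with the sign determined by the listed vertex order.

[XQY]:[KQU] = -10/27

Work in coordinates with X = (0, 0), J = (1, 0), E = (0, 1), K = (5, 4).
1. Y is the centroid of triangle XEK ⇒ Y = (5/3, 5/3)
2. U is the midpoint of EJ ⇒ U = (1/2, 1/2)
3. Q is the centroid of triangle XJU ⇒ Q = (1/2, 1/6)
2·[XQY] = 5/9, 2·[KQU] = -3/2
[XQY]:[KQU] = 5/9:-3/2 = -10/27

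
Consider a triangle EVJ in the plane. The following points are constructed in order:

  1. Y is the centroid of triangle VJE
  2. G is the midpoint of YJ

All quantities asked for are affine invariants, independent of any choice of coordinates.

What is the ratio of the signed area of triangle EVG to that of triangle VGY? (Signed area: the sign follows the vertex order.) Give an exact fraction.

[EVG]:[VGY] = 4

Choose coordinates E = (0, 0), V = (1, 0), J = (0, 1).
1. Y is the centroid of triangle VJE ⇒ Y = (1/3, 1/3)
2. G is the midpoint of YJ ⇒ G = (1/6, 2/3)
2·[EVG] = 2/3, 2·[VGY] = 1/6
[EVG]:[VGY] = 2/3:1/6 = 4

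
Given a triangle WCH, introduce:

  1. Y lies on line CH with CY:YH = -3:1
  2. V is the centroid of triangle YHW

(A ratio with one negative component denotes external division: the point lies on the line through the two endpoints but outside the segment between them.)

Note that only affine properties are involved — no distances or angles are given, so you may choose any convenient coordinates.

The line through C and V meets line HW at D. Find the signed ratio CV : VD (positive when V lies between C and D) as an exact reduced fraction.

Choose coordinates W = (0, 0), C = (1, 0), H = (0, 1).
1. Y lies on line CH with CY:YH = -3:1 ⇒ Y = (-1/2, 3/2)
2. V is the centroid of triangle YHW ⇒ V = (-1/6, 5/6)
line CV meets HW at D = (0, 5/7)
V = C + t·(D−C) with t = 7/6, so CV:VD = 7/6:-1/6

CV:VD = -7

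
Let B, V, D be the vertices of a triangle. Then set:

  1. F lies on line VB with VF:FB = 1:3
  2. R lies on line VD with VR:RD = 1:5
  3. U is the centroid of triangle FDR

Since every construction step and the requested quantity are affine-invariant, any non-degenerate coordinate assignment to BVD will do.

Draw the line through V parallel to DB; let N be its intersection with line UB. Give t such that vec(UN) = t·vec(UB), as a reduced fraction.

Choose coordinates B = (0, 0), V = (1, 0), D = (0, 1).
1. F lies on line VB with VF:FB = 1:3 ⇒ F = (3/4, 0)
2. R lies on line VD with VR:RD = 1:5 ⇒ R = (5/6, 1/6)
3. U is the centroid of triangle FDR ⇒ U = (19/36, 7/18)
through V parallel to DB: direction (0, -1); meets UB at N = (1, 14/19)
N = U + t·(B−U) with t = -17/19

t = -17/19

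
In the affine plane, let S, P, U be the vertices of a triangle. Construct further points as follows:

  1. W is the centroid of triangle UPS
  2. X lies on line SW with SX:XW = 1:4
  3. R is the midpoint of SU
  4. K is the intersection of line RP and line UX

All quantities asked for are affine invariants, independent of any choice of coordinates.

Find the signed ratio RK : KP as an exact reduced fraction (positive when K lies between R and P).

Assign S = (0, 0), P = (1, 0), U = (0, 1) — the answer is frame-independent, so this choice is without loss of generality.
1. W is the centroid of triangle UPS ⇒ W = (1/3, 1/3)
2. X lies on line SW with SX:XW = 1:4 ⇒ X = (1/15, 1/15)
3. R is the midpoint of SU ⇒ R = (0, 1/2)
4. K is the intersection of line RP and line UX ⇒ K = (1/27, 13/27)
K = R + t·(P−R) with t = 1/27, so RK:KP = t:(1−t) = 1/27:26/27

RK:KP = 1/26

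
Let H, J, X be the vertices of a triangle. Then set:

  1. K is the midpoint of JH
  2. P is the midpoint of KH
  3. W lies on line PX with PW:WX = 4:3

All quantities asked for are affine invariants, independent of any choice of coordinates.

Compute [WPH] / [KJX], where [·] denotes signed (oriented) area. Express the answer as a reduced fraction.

[WPH]:[KJX] = -2/7

Work in coordinates with H = (0, 0), J = (1, 0), X = (0, 1).
1. K is the midpoint of JH ⇒ K = (1/2, 0)
2. P is the midpoint of KH ⇒ P = (1/4, 0)
3. W lies on line PX with PW:WX = 4:3 ⇒ W = (3/28, 4/7)
2·[WPH] = -1/7, 2·[KJX] = 1/2
[WPH]:[KJX] = -1/7:1/2 = -2/7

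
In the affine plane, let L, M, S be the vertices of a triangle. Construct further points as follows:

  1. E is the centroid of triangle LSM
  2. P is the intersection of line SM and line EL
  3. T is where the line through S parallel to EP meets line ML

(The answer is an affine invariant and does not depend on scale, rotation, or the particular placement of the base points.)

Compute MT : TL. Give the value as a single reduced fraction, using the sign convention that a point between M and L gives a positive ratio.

Choose coordinates L = (0, 0), M = (1, 0), S = (0, 1).
1. E is the centroid of triangle LSM ⇒ E = (1/3, 1/3)
2. P is the intersection of line SM and line EL ⇒ P = (1/2, 1/2)
3. T is where the line through S parallel to EP meets line ML ⇒ T = (-1, 0)
T = M + t·(L−M) with t = 2, so MT:TL = t:(1−t) = 2:-1

MT:TL = -2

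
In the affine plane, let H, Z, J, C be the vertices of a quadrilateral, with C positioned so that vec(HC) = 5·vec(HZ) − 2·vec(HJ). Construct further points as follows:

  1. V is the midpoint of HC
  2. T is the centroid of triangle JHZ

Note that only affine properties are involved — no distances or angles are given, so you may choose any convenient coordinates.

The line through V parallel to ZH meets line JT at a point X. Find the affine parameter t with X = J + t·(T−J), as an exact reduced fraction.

Assign H = (0, 0), Z = (1, 0), J = (0, 1), C = (5, -2) — the answer is frame-independent, so this choice is without loss of generality.
1. V is the midpoint of HC ⇒ V = (5/2, -1)
2. T is the centroid of triangle JHZ ⇒ T = (1/3, 1/3)
through V parallel to ZH: direction (-1, 0); meets JT at X = (1, -1)
X = J + t·(T−J) with t = 3

t = 3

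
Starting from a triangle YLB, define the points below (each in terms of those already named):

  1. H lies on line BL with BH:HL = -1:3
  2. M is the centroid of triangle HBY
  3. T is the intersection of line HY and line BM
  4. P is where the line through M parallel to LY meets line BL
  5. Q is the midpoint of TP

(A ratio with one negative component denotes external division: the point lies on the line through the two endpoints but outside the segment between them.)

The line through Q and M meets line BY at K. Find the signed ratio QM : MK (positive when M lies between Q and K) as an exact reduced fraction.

Work in coordinates with Y = (0, 0), L = (1, 0), B = (0, 1).
1. H lies on line BL with BH:HL = -1:3 ⇒ H = (-1/2, 3/2)
2. M is the centroid of triangle HBY ⇒ M = (-1/6, 5/6)
3. T is the intersection of line HY and line BM ⇒ T = (-1/4, 3/4)
4. P is where the line through M parallel to LY meets line BL ⇒ P = (1/6, 5/6)
5. Q is the midpoint of TP ⇒ Q = (-1/24, 19/24)
line QM meets BY at K = (0, 7/9)
M = Q + t·(K−Q) with t = -3, so QM:MK = -3:4

QM:MK = -3/4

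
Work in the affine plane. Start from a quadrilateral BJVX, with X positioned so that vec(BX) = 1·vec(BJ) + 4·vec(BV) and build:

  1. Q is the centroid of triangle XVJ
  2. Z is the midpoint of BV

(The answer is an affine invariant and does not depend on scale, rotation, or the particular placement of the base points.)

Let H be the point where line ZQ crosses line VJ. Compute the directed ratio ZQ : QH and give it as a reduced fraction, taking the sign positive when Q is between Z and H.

Assign B = (0, 0), J = (1, 0), V = (0, 1), X = (1, 4) — the answer is frame-independent, so this choice is without loss of generality.
1. Q is the centroid of triangle XVJ ⇒ Q = (2/3, 5/3)
2. Z is the midpoint of BV ⇒ Z = (0, 1/2)
line ZQ meets VJ at H = (2/11, 9/11)
Q = Z + t·(H−Z) with t = 11/3, so ZQ:QH = 11/3:-8/3

ZQ:QH = -11/8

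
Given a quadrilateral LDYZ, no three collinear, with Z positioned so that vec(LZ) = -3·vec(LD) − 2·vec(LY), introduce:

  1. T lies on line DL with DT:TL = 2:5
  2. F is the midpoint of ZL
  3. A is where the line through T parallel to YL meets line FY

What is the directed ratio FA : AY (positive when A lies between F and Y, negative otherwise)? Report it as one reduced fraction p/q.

Set L = (0, 0), D = (1, 0), Y = (0, 1), Z = (-3, -2); any affine frame gives the same invariant.
1. T lies on line DL with DT:TL = 2:5 ⇒ T = (5/7, 0)
2. F is the midpoint of ZL ⇒ F = (-3/2, -1)
3. A is where the line through T parallel to YL meets line FY ⇒ A = (5/7, 41/21)
A = F + t·(Y−F) with t = 31/21, so FA:AY = t:(1−t) = 31/21:-10/21

FA:AY = -31/10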